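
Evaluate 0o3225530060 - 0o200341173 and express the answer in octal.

0o3025166665

Subtract column by column in base 8:
  0-3 → 5 (borrow)
  6-7-1 → 6 (borrow)
  0-1-1 → 6 (borrow)
  0-1-1 → 6 (borrow)
  3-4-1 → 6 (borrow)
  5-3-1 → 1
  5-0 → 5
  2-0 → 2
  2-2 → 0
  3-0 → 3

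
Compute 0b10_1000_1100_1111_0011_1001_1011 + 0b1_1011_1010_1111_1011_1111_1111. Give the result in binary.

Add column by column in base 2, right to left:
  1+1 = 0 carry 1
  1+1+1 = 1 carry 1
  0+1+1 = 0 carry 1
  1+1+1 = 1 carry 1
  1+1+1 = 1 carry 1
  0+1+1 = 0 carry 1
  0+1+1 = 0 carry 1
  1+1+1 = 1 carry 1
  1+1+1 = 1 carry 1
  1+1+1 = 1 carry 1
  0+0+1 = 1
  0+1 = 1
  1+1 = 0 carry 1
  1+1+1 = 1 carry 1
  1+1+1 = 1 carry 1
  1+1+1 = 1 carry 1
  0+0+1 = 1
  0+1 = 1
  1+0 = 1
  1+1 = 0 carry 1
  0+1+1 = 0 carry 1
  0+1+1 = 0 carry 1
  0+0+1 = 1
  1+1 = 0 carry 1
  0+1+1 = 0 carry 1
  1+0+1 = 0 carry 1
  final carry 1

0b100010001111110111110011010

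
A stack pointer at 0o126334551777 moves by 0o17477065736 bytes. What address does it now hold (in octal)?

0o146033637735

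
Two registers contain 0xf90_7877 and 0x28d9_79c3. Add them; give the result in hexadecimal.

Add column by column in base 16, right to left:
  7+3 = a
  7+c = 3 carry 1
  8+9+1 = 2 carry 1
  7+7+1 = f
  0+9 = 9
  9+d = 6 carry 1
  f+8+1 = 8 carry 1
  0+2+1 = 3

0x3869f23a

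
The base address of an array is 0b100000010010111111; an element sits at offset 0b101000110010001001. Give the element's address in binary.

Add column by column in base 2, right to left:
  1+1 = 0 carry 1
  1+0+1 = 0 carry 1
  1+0+1 = 0 carry 1
  1+1+1 = 1 carry 1
  1+0+1 = 0 carry 1
  1+0+1 = 0 carry 1
  0+0+1 = 1
  1+1 = 0 carry 1
  0+0+1 = 1
  0+0 = 0
  1+1 = 0 carry 1
  0+1+1 = 0 carry 1
  0+0+1 = 1
  0+0 = 0
  0+0 = 0
  0+1 = 1
  0+0 = 0
  1+1 = 0 carry 1
  final carry 1

0b1001001000101001000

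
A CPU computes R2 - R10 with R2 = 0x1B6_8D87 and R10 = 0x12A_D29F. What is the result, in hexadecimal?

0x8BBAE8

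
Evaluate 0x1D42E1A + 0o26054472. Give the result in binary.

0b10001011001000011101010100

0x1D42E1A = 0b1110101000010111000011010 in binary.
0o26054472 = 0b10110000101100100111010 in binary.
Add column by column in base 2, right to left:
  0+0 = 0
  1+1 = 0 carry 1
  0+0+1 = 1
  1+1 = 0 carry 1
  1+1+1 = 1 carry 1
  0+1+1 = 0 carry 1
  0+0+1 = 1
  0+0 = 0
  0+1 = 1
  1+0 = 1
  1+0 = 1
  1+1 = 0 carry 1
  0+1+1 = 0 carry 1
  1+0+1 = 0 carry 1
  0+1+1 = 0 carry 1
  0+0+1 = 1
  0+0 = 0
  0+0 = 0
  1+0 = 1
  0+1 = 1
  1+1 = 0 carry 1
  0+0+1 = 1
  1+1 = 0 carry 1
  1+0+1 = 0 carry 1
  1+0+1 = 0 carry 1
  final carry 1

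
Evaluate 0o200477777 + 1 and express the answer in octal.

The trailing 5 digits are 7 (max in base 8), so adding 1 cascades: they roll to 0 and the next digit up increments.

0o200500000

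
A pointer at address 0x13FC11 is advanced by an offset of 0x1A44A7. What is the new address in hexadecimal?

0x2E40B8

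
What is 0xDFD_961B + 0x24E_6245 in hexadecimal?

Add column by column in base 16, right to left:
  B+5 = 0 carry 1
  1+4+1 = 6
  6+2 = 8
  9+6 = F
  D+E = B carry 1
  F+4+1 = 4 carry 1
  D+2+1 = 0 carry 1
  final carry 1

0x104BF860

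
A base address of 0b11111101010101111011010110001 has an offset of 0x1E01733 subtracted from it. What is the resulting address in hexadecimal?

0x1DCADF7E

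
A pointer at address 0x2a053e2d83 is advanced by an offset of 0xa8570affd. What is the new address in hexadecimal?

Add column by column in base 16, right to left:
  3+d = 0 carry 1
  8+f+1 = 8 carry 1
  d+f+1 = d carry 1
  2+a+1 = d
  e+0 = e
  3+7 = a
  5+5 = a
  0+8 = 8
  a+a = 4 carry 1
  2+0+1 = 3

0x348aaedd80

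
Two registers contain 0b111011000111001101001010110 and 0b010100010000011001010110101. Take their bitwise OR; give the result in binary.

OR bit by bit (1 where either bit is 1):
  111011000111001101001010110
| 010100010000011001010110101
= 111111010111011101011110111

0b111111010111011101011110111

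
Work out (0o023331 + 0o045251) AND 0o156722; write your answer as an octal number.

0o50602

Add column by column in base 8, right to left:
  1+1 = 2
  3+5 = 0 carry 1
  3+2+1 = 6
  3+5 = 0 carry 1
  2+4+1 = 7
Sum = 0o70602; now AND with 0o156722:
  0&1=0, 7&5=5, 0&6=0, 6&7=6, 0&2=0, 2&2=2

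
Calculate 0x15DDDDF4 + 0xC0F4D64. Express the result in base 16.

Add column by column in base 16, right to left:
  4+4 = 8
  F+6 = 5 carry 1
  D+D+1 = B carry 1
  D+4+1 = 2 carry 1
  D+F+1 = D carry 1
  D+0+1 = E
  5+C = 1 carry 1
  1+0+1 = 2

0x21ED2B58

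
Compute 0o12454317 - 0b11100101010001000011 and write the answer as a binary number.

0b111000000010010001100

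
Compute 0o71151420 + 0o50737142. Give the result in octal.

0o142110562

Add column by column in base 8, right to left:
  0+2 = 2
  2+4 = 6
  4+1 = 5
  1+7 = 0 carry 1
  5+3+1 = 1 carry 1
  1+7+1 = 1 carry 1
  1+0+1 = 2
  7+5 = 4 carry 1
  final carry 1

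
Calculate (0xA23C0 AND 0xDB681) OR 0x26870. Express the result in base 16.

0xA23C0 AND 0xDB681 = 0x82280.
Then OR with 0x26870.

0xA6AF0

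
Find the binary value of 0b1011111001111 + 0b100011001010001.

Add column by column in base 2, right to left:
  1+1 = 0 carry 1
  1+0+1 = 0 carry 1
  1+0+1 = 0 carry 1
  1+0+1 = 0 carry 1
  0+1+1 = 0 carry 1
  0+0+1 = 1
  1+1 = 0 carry 1
  1+0+1 = 0 carry 1
  1+0+1 = 0 carry 1
  1+1+1 = 1 carry 1
  1+1+1 = 1 carry 1
  0+0+1 = 1
  1+0 = 1
  0+0 = 0
  0+1 = 1

0b101111000100000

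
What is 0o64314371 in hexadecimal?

0xD198F9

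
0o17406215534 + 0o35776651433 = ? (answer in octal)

0o55405067167

Add column by column in base 8, right to left:
  4+3 = 7
  3+3 = 6
  5+4 = 1 carry 1
  5+1+1 = 7
  1+5 = 6
  2+6 = 0 carry 1
  6+6+1 = 5 carry 1
  0+7+1 = 0 carry 1
  4+7+1 = 4 carry 1
  7+5+1 = 5 carry 1
  1+3+1 = 5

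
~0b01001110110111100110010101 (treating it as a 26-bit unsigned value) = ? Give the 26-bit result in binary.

0b10110001001000011001101010

Invert each bit: 01001110110111100110010101 → 10110001001000011001101010.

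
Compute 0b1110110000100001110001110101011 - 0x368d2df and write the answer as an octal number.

0b1110110000100001110001110101011 = 0o16604161653 in octal.
0x368d2df = 0o332151337 in octal.
Subtract column by column in base 8:
  3-7 → 4 (borrow)
  5-3-1 → 1
  6-3 → 3
  1-1 → 0
  6-5 → 1
  1-1 → 0
  4-2 → 2
  0-3 → 5 (borrow)
  6-3-1 → 2
  6-0 → 6
  1-0 → 1

0o16252010314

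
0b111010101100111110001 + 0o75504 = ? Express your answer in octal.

0b111010101100111110001 = 0o7254761 in octal.
Add column by column in base 8, right to left:
  1+4 = 5
  6+0 = 6
  7+5 = 4 carry 1
  4+5+1 = 2 carry 1
  5+7+1 = 5 carry 1
  2+0+1 = 3
  7+0 = 7

0o7352465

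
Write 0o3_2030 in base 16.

Each octal digit is 3 bits: 3=011 2=010 0=000 3=011 0=000.
Group the bits into nibbles: 0011 0100 0001 1000 → 3418.

0x3418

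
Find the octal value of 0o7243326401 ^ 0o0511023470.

XOR each oct digit independently (no carries):
  7^0=7, 2^5=7, 4^1=5, 3^1=2, 3^0=3, 2^2=0, 6^3=5, 4^4=0, 0^7=7, 1^0=1

0o7752305071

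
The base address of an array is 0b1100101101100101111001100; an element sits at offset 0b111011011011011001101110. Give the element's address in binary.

Add column by column in base 2, right to left:
  0+0 = 0
  0+1 = 1
  1+1 = 0 carry 1
  1+1+1 = 1 carry 1
  0+0+1 = 1
  0+1 = 1
  1+1 = 0 carry 1
  1+0+1 = 0 carry 1
  1+0+1 = 0 carry 1
  1+1+1 = 1 carry 1
  0+1+1 = 0 carry 1
  1+0+1 = 0 carry 1
  0+1+1 = 0 carry 1
  0+1+1 = 0 carry 1
  1+0+1 = 0 carry 1
  1+1+1 = 1 carry 1
  0+1+1 = 0 carry 1
  1+0+1 = 0 carry 1
  1+1+1 = 1 carry 1
  0+1+1 = 0 carry 1
  1+0+1 = 0 carry 1
  0+1+1 = 0 carry 1
  0+1+1 = 0 carry 1
  1+1+1 = 1 carry 1
  1+0+1 = 0 carry 1
  final carry 1

0b10100001001000001000111010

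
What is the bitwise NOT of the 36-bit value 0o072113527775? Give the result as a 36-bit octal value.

Each oct digit d becomes 7−d:
  0→7, 7→0, 2→5, 1→6, 1→6, 3→4, 5→2, 2→5, 7→0, 7→0, 7→0, 5→2

0o705664250002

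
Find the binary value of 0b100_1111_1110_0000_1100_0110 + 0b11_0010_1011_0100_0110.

Add column by column in base 2, right to left:
  0+0 = 0
  1+1 = 0 carry 1
  1+1+1 = 1 carry 1
  0+0+1 = 1
  0+0 = 0
  0+0 = 0
  1+1 = 0 carry 1
  1+0+1 = 0 carry 1
  0+1+1 = 0 carry 1
  0+1+1 = 0 carry 1
  0+0+1 = 1
  0+1 = 1
  0+0 = 0
  1+1 = 0 carry 1
  1+0+1 = 0 carry 1
  1+0+1 = 0 carry 1
  1+1+1 = 1 carry 1
  1+1+1 = 1 carry 1
  1+0+1 = 0 carry 1
  1+0+1 = 0 carry 1
  0+0+1 = 1
  0+0 = 0
  1+0 = 1

0b10100110000110000001100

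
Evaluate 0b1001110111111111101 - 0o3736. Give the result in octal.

0o1164037

0b1001110111111111101 = 0o1167775 in octal.
Subtract column by column in base 8:
  5-6 → 7 (borrow)
  7-3-1 → 3
  7-7 → 0
  7-3 → 4
  6-0 → 6
  1-0 → 1
  1-0 → 1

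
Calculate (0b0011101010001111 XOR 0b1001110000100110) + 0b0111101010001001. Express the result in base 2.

First 0b0011101010001111 XOR 0b1001110000100110 = 0b1010011010101001.
Add column by column in base 2, right to left:
  1+1 = 0 carry 1
  0+0+1 = 1
  0+0 = 0
  1+1 = 0 carry 1
  0+0+1 = 1
  1+0 = 1
  0+0 = 0
  1+1 = 0 carry 1
  0+0+1 = 1
  1+1 = 0 carry 1
  1+0+1 = 0 carry 1
  0+1+1 = 0 carry 1
  0+1+1 = 0 carry 1
  1+1+1 = 1 carry 1
  0+1+1 = 0 carry 1
  1+0+1 = 0 carry 1
  final carry 1

0b10010000100110010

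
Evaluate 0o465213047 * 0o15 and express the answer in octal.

Multiply each base-8 digit by 13, carrying:
  7×13 = 91 → write 3 carry 11
  4×13+11 = 63 → write 7 carry 7
  0×13+7 = 7 → write 7
  3×13 = 39 → write 7 carry 4
  1×13+4 = 17 → write 1 carry 2
  2×13+2 = 28 → write 4 carry 3
  5×13+3 = 68 → write 4 carry 8
  6×13+8 = 86 → write 6 carry 10
  4×13+10 = 62 → write 6 carry 7
  remaining carry: 7

0o7664417773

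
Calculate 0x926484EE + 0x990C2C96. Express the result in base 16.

0x12B70B184

Add column by column in base 16, right to left:
  E+6 = 4 carry 1
  E+9+1 = 8 carry 1
  4+C+1 = 1 carry 1
  8+2+1 = B
  4+C = 0 carry 1
  6+0+1 = 7
  2+9 = B
  9+9 = 2 carry 1
  final carry 1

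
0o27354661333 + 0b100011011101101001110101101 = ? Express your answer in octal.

0o30010433210

0b100011011101101001110101101 = 0o433551655 in octal.
Add column by column in base 8, right to left:
  3+5 = 0 carry 1
  3+5+1 = 1 carry 1
  3+6+1 = 2 carry 1
  1+1+1 = 3
  6+5 = 3 carry 1
  6+5+1 = 4 carry 1
  4+3+1 = 0 carry 1
  5+3+1 = 1 carry 1
  3+4+1 = 0 carry 1
  7+0+1 = 0 carry 1
  2+0+1 = 3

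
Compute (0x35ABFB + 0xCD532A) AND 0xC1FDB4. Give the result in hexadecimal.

Add column by column in base 16, right to left:
  B+A = 5 carry 1
  F+2+1 = 2 carry 1
  B+3+1 = F
  A+5 = F
  5+D = 2 carry 1
  3+C+1 = 0 carry 1
  final carry 1
Sum = 0x102FF25; now AND with 0xC1FDB4:
  1&0=0, 0&C=0, 2&1=0, F&F=F, F&D=D, 2&B=2, 5&4=4

0xFD24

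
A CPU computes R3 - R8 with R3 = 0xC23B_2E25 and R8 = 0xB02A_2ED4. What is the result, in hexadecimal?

Subtract column by column in base 16:
  5-4 → 1
  2-D → 5 (borrow)
  E-E-1 → F (borrow)
  2-2-1 → F (borrow)
  B-A-1 → 0
  3-2 → 1
  2-0 → 2
  C-B → 1

0x1210FF51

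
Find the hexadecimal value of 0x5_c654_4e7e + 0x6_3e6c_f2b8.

0xc04c14136

Add column by column in base 16, right to left:
  e+8 = 6 carry 1
  7+b+1 = 3 carry 1
  e+2+1 = 1 carry 1
  4+f+1 = 4 carry 1
  4+c+1 = 1 carry 1
  5+6+1 = c
  6+e = 4 carry 1
  c+3+1 = 0 carry 1
  5+6+1 = c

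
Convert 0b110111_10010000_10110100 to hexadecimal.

0x3790b4

Group the bits into nibbles: 0011 0111 1001 0000 1011 0100 → 3790b4.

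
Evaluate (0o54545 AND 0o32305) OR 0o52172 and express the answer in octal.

0o54545 AND 0o32305 = 0o10105.
Then OR with 0o52172.

0o52177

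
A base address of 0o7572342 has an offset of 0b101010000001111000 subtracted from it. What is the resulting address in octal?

0b101010000001111000 = 0o520170 in octal.
Subtract column by column in base 8:
  2-0 → 2
  4-7 → 5 (borrow)
  3-1-1 → 1
  2-0 → 2
  7-2 → 5
  5-5 → 0
  7-0 → 7

0o7052152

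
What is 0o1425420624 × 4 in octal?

Multiply each base-8 digit by 4, carrying:
  4×4 = 16 → write 0 carry 2
  2×4+2 = 10 → write 2 carry 1
  6×4+1 = 25 → write 1 carry 3
  0×4+3 = 3 → write 3
  2×4 = 8 → write 0 carry 1
  4×4+1 = 17 → write 1 carry 2
  5×4+2 = 22 → write 6 carry 2
  2×4+2 = 10 → write 2 carry 1
  4×4+1 = 17 → write 1 carry 2
  1×4+2 = 6 → write 6

0o6126103120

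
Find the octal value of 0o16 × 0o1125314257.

Multiply each base-8 digit by 14, carrying:
  7×14 = 98 → write 2 carry 12
  5×14+12 = 82 → write 2 carry 10
  2×14+10 = 38 → write 6 carry 4
  4×14+4 = 60 → write 4 carry 7
  1×14+7 = 21 → write 5 carry 2
  3×14+2 = 44 → write 4 carry 5
  5×14+5 = 75 → write 3 carry 9
  2×14+9 = 37 → write 5 carry 4
  1×14+4 = 18 → write 2 carry 2
  1×14+2 = 16 → write 0 carry 2
  remaining carry: 2

0o20253454622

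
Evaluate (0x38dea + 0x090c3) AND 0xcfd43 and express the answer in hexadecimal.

Add column by column in base 16, right to left:
  a+3 = d
  e+c = a carry 1
  d+0+1 = e
  8+9 = 1 carry 1
  3+0+1 = 4
Sum = 0x41ead; now AND with 0xcfd43:
  4&c=4, 1&f=1, e&d=c, a&4=0, d&3=1

0x41c01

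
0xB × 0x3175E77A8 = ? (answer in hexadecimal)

0x22010F2438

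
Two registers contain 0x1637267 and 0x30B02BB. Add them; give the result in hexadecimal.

Add column by column in base 16, right to left:
  7+B = 2 carry 1
  6+B+1 = 2 carry 1
  2+2+1 = 5
  7+0 = 7
  3+B = E
  6+0 = 6
  1+3 = 4

0x46E7522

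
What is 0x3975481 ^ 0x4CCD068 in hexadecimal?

0x75B84E9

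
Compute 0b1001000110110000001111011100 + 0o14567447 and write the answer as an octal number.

0o1123371403

0b1001000110110000001111011100 = 0o1106601734 in octal.
Add column by column in base 8, right to left:
  4+7 = 3 carry 1
  3+4+1 = 0 carry 1
  7+4+1 = 4 carry 1
  1+7+1 = 1 carry 1
  0+6+1 = 7
  6+5 = 3 carry 1
  6+4+1 = 3 carry 1
  0+1+1 = 2
  1+0 = 1
  1+0 = 1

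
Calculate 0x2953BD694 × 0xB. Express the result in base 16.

0x1C6992385C

Multiply each base-16 digit by 11, carrying:
  4×11 = 44 → write C carry 2
  9×11+2 = 101 → write 5 carry 6
  6×11+6 = 72 → write 8 carry 4
  D×11+4 = 147 → write 3 carry 9
  B×11+9 = 130 → write 2 carry 8
  3×11+8 = 41 → write 9 carry 2
  5×11+2 = 57 → write 9 carry 3
  9×11+3 = 102 → write 6 carry 6
  2×11+6 = 28 → write C carry 1
  remaining carry: 1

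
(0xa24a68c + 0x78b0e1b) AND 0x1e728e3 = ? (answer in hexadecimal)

Add column by column in base 16, right to left:
  c+b = 7 carry 1
  8+1+1 = a
  6+e = 4 carry 1
  a+0+1 = b
  4+b = f
  2+8 = a
  a+7 = 1 carry 1
  final carry 1
Sum = 0x11afb4a7; now AND with 0x1e728e3:
  1&0=0, 1&1=1, a&e=a, f&7=7, b&2=2, 4&8=0, a&e=a, 7&3=3

0x1a720a3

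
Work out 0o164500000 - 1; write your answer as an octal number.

0o164477777

The trailing 5 digits are 0, so subtracting 1 borrows through: they become 7 and the next digit up decrements.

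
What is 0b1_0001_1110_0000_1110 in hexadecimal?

Group the bits into nibbles: 0001 0001 1110 0000 1110 → 11E0E.

0x11E0E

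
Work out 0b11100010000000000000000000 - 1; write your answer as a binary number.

0b11100001111111111111111111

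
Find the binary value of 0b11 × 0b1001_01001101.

Multiply each base-2 digit by 3, carrying:
  1×3 = 3 → write 1 carry 1
  0×3+1 = 1 → write 1
  1×3 = 3 → write 1 carry 1
  1×3+1 = 4 → write 0 carry 2
  0×3+2 = 2 → write 0 carry 1
  0×3+1 = 1 → write 1
  1×3 = 3 → write 1 carry 1
  0×3+1 = 1 → write 1
  1×3 = 3 → write 1 carry 1
  0×3+1 = 1 → write 1
  0×3 = 0 → write 0
  1×3 = 3 → write 1 carry 1
  remaining carry: 1

0b1101111100111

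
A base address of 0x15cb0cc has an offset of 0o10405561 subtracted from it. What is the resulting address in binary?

0x15cb0cc = 0b1010111001011000011001100 in binary.
0o10405561 = 0b1000100000101101110001 in binary.
Subtract column by column in base 2:
  0-1 → 1 (borrow)
  0-0-1 → 1 (borrow)
  1-0-1 → 0
  1-0 → 1
  0-1 → 1 (borrow)
  0-1-1 → 0 (borrow)
  1-1-1 → 1 (borrow)
  1-0-1 → 0
  0-1 → 1 (borrow)
  0-1-1 → 0 (borrow)
  0-0-1 → 1 (borrow)
  0-1-1 → 0 (borrow)
  1-0-1 → 0
  1-0 → 1
  0-0 → 0
  1-0 → 1
  0-0 → 0
  0-1 → 1 (borrow)
  1-0-1 → 0
  1-0 → 1
  1-0 → 1
  0-1 → 1 (borrow)
  1-0-1 → 0
  0-0 → 0
  1-0 → 1

0b1001110101010010101011011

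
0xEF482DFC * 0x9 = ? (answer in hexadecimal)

Multiply each base-16 digit by 9, carrying:
  C×9 = 108 → write C carry 6
  F×9+6 = 141 → write D carry 8
  D×9+8 = 125 → write D carry 7
  2×9+7 = 25 → write 9 carry 1
  8×9+1 = 73 → write 9 carry 4
  4×9+4 = 40 → write 8 carry 2
  F×9+2 = 137 → write 9 carry 8
  E×9+8 = 134 → write 6 carry 8
  remaining carry: 8

0x869899DDC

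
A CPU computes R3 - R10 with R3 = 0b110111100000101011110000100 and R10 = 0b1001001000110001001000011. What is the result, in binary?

0b101110010111111010101000001

Subtract column by column in base 2:
  0-1 → 1 (borrow)
  0-1-1 → 0 (borrow)
  1-0-1 → 0
  0-0 → 0
  0-0 → 0
  0-0 → 0
  0-1 → 1 (borrow)
  1-0-1 → 0
  1-0 → 1
  1-1 → 0
  1-0 → 1
  0-0 → 0
  1-0 → 1
  0-1 → 1 (borrow)
  1-1-1 → 1 (borrow)
  0-0-1 → 1 (borrow)
  0-0-1 → 1 (borrow)
  0-0-1 → 1 (borrow)
  0-1-1 → 0 (borrow)
  0-0-1 → 1 (borrow)
  1-0-1 → 0
  1-1 → 0
  1-0 → 1
  1-0 → 1
  0-1 → 1 (borrow)
  1-0-1 → 0
  1-0 → 1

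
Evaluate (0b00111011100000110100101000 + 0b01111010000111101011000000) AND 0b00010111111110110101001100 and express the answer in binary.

0b10101101000010101001000

Add column by column in base 2, right to left:
  0+0 = 0
  0+0 = 0
  0+0 = 0
  1+0 = 1
  0+0 = 0
  1+0 = 1
  0+1 = 1
  0+1 = 1
  1+0 = 1
  0+1 = 1
  1+0 = 1
  1+1 = 0 carry 1
  0+1+1 = 0 carry 1
  0+1+1 = 0 carry 1
  0+1+1 = 0 carry 1
  0+0+1 = 1
  0+0 = 0
  1+0 = 1
  1+0 = 1
  1+1 = 0 carry 1
  0+0+1 = 1
  1+1 = 0 carry 1
  1+1+1 = 1 carry 1
  1+1+1 = 1 carry 1
  0+1+1 = 0 carry 1
  final carry 1
Sum = 0b10110101101000011111101000; now AND with 0b00010111111110110101001100:
  10110101101000011111101000
& 00010111111110110101001100
= 00010101101000010101001000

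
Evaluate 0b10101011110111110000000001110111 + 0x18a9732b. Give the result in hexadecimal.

0b10101011110111110000000001110111 = 0xabdf0077 in hexadecimal.
Add column by column in base 16, right to left:
  7+b = 2 carry 1
  7+2+1 = a
  0+3 = 3
  0+7 = 7
  f+9 = 8 carry 1
  d+a+1 = 8 carry 1
  b+8+1 = 4 carry 1
  a+1+1 = c

0xc48873a2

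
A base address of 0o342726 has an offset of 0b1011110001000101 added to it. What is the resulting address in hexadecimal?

0x2821B

0o342726 = 0x1C5D6 in hexadecimal.
0b1011110001000101 = 0xBC45 in hexadecimal.
Add column by column in base 16, right to left:
  6+5 = B
  D+4 = 1 carry 1
  5+C+1 = 2 carry 1
  C+B+1 = 8 carry 1
  1+0+1 = 2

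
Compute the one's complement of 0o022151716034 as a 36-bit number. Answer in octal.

Each oct digit d becomes 7−d:
  0→7, 2→5, 2→5, 1→6, 5→2, 1→6, 7→0, 1→6, 6→1, 0→7, 3→4, 4→3

0o755626061743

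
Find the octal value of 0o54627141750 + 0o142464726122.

0o217314070072

Add column by column in base 8, right to left:
  0+2 = 2
  5+2 = 7
  7+1 = 0 carry 1
  1+6+1 = 0 carry 1
  4+2+1 = 7
  1+7 = 0 carry 1
  7+4+1 = 4 carry 1
  2+6+1 = 1 carry 1
  6+4+1 = 3 carry 1
  4+2+1 = 7
  5+4 = 1 carry 1
  0+1+1 = 2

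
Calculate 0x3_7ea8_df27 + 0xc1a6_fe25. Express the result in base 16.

Add column by column in base 16, right to left:
  7+5 = c
  2+2 = 4
  f+e = d carry 1
  d+f+1 = d carry 1
  8+6+1 = f
  a+a = 4 carry 1
  e+1+1 = 0 carry 1
  7+c+1 = 4 carry 1
  3+0+1 = 4

0x4404fdd4c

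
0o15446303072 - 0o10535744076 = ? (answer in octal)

Subtract column by column in base 8:
  2-6 → 4 (borrow)
  7-7-1 → 7 (borrow)
  0-0-1 → 7 (borrow)
  3-4-1 → 6 (borrow)
  0-4-1 → 3 (borrow)
  3-7-1 → 3 (borrow)
  6-5-1 → 0
  4-3 → 1
  4-5 → 7 (borrow)
  5-0-1 → 4
  1-1 → 0

0o4710336774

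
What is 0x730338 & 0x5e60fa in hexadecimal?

0x520038

AND each hex digit independently (no carries):
  7&5=5, 3&e=2, 0&6=0, 3&0=0, 3&f=3, 8&a=8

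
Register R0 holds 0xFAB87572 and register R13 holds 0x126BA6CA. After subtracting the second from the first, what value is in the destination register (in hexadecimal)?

Subtract column by column in base 16:
  2-A → 8 (borrow)
  7-C-1 → A (borrow)
  5-6-1 → E (borrow)
  7-A-1 → C (borrow)
  8-B-1 → C (borrow)
  B-6-1 → 4
  A-2 → 8
  F-1 → E

0xE84CCEA8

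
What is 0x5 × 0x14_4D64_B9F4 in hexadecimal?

0x6582F7A1C4

Multiply each base-16 digit by 5, carrying:
  4×5 = 20 → write 4 carry 1
  F×5+1 = 76 → write C carry 4
  9×5+4 = 49 → write 1 carry 3
  B×5+3 = 58 → write A carry 3
  4×5+3 = 23 → write 7 carry 1
  6×5+1 = 31 → write F carry 1
  D×5+1 = 66 → write 2 carry 4
  4×5+4 = 24 → write 8 carry 1
  4×5+1 = 21 → write 5 carry 1
  1×5+1 = 6 → write 6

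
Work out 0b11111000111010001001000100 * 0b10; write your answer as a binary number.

0b111110001110100010010001000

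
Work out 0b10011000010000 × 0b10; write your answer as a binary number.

Multiply each base-2 digit by 2, carrying:
  0×2 = 0 → write 0
  0×2 = 0 → write 0
  0×2 = 0 → write 0
  0×2 = 0 → write 0
  1×2 = 2 → write 0 carry 1
  0×2+1 = 1 → write 1
  0×2 = 0 → write 0
  0×2 = 0 → write 0
  0×2 = 0 → write 0
  1×2 = 2 → write 0 carry 1
  1×2+1 = 3 → write 1 carry 1
  0×2+1 = 1 → write 1
  0×2 = 0 → write 0
  1×2 = 2 → write 0 carry 1
  remaining carry: 1

0b100110000100000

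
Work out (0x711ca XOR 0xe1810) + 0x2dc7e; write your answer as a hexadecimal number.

0xbe658

First 0x711ca XOR 0xe1810 = 0x909da.
Add column by column in base 16, right to left:
  a+e = 8 carry 1
  d+7+1 = 5 carry 1
  9+c+1 = 6 carry 1
  0+d+1 = e
  9+2 = b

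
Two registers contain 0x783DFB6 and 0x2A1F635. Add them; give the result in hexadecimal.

0xA25D5EB

Add column by column in base 16, right to left:
  6+5 = B
  B+3 = E
  F+6 = 5 carry 1
  D+F+1 = D carry 1
  3+1+1 = 5
  8+A = 2 carry 1
  7+2+1 = A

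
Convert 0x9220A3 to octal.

0o44420243

Expand each hex digit to 4 bits: 9=1001 2=0010 2=0010 0=0000 A=1010 3=0011.
Group the bits in threes: 100 100 100 010 000 010 100 011 → 44420243.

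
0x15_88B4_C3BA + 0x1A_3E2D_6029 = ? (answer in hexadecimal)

0x2FC6E223E3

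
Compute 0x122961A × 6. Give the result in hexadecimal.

0x6CF849C

Multiply each base-16 digit by 6, carrying:
  A×6 = 60 → write C carry 3
  1×6+3 = 9 → write 9
  6×6 = 36 → write 4 carry 2
  9×6+2 = 56 → write 8 carry 3
  2×6+3 = 15 → write F
  2×6 = 12 → write C
  1×6 = 6 → write 6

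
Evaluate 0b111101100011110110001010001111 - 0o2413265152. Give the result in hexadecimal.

0x2961f825

0b111101100011110110001010001111 = 0x3d8f628f in hexadecimal.
0o2413265152 = 0x142d6a6a in hexadecimal.
Subtract column by column in base 16:
  f-a → 5
  8-6 → 2
  2-a → 8 (borrow)
  6-6-1 → f (borrow)
  f-d-1 → 1
  8-2 → 6
  d-4 → 9
  3-1 → 2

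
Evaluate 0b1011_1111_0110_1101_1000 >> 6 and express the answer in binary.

Right shift by 6: drop the 6 least-significant bits.

0b10111111011011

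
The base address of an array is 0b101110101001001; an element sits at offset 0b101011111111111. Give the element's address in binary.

0b1011010101001000

Add column by column in base 2, right to left:
  1+1 = 0 carry 1
  0+1+1 = 0 carry 1
  0+1+1 = 0 carry 1
  1+1+1 = 1 carry 1
  0+1+1 = 0 carry 1
  0+1+1 = 0 carry 1
  1+1+1 = 1 carry 1
  0+1+1 = 0 carry 1
  1+1+1 = 1 carry 1
  0+1+1 = 0 carry 1
  1+1+1 = 1 carry 1
  1+0+1 = 0 carry 1
  1+1+1 = 1 carry 1
  0+0+1 = 1
  1+1 = 0 carry 1
  final carry 1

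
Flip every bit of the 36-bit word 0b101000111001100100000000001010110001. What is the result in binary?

0b010111000110011011111111110101001110

Invert each bit: 101000111001100100000000001010110001 → 010111000110011011111111110101001110.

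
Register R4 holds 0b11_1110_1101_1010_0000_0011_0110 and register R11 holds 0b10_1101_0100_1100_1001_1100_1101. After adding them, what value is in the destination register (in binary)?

0b110110000100110101000000011

Add column by column in base 2, right to left:
  0+1 = 1
  1+0 = 1
  1+1 = 0 carry 1
  0+1+1 = 0 carry 1
  1+0+1 = 0 carry 1
  1+0+1 = 0 carry 1
  0+1+1 = 0 carry 1
  0+1+1 = 0 carry 1
  0+1+1 = 0 carry 1
  0+0+1 = 1
  0+0 = 0
  0+1 = 1
  0+0 = 0
  1+0 = 1
  0+1 = 1
  1+1 = 0 carry 1
  1+0+1 = 0 carry 1
  0+0+1 = 1
  1+1 = 0 carry 1
  1+0+1 = 0 carry 1
  0+1+1 = 0 carry 1
  1+0+1 = 0 carry 1
  1+1+1 = 1 carry 1
  1+1+1 = 1 carry 1
  1+0+1 = 0 carry 1
  1+1+1 = 1 carry 1
  final carry 1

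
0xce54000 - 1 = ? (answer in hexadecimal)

0xce53fff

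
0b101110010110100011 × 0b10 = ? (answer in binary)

0b1011100101101000110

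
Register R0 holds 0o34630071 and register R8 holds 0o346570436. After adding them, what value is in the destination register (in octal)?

Add column by column in base 8, right to left:
  1+6 = 7
  7+3 = 2 carry 1
  0+4+1 = 5
  0+0 = 0
  3+7 = 2 carry 1
  6+5+1 = 4 carry 1
  4+6+1 = 3 carry 1
  3+4+1 = 0 carry 1
  0+3+1 = 4

0o403420527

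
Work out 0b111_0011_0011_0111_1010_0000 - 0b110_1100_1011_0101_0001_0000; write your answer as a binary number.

0b1101000001010010000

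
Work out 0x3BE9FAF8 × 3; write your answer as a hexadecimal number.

0xB3BDF0E8

Multiply each base-16 digit by 3, carrying:
  8×3 = 24 → write 8 carry 1
  F×3+1 = 46 → write E carry 2
  A×3+2 = 32 → write 0 carry 2
  F×3+2 = 47 → write F carry 2
  9×3+2 = 29 → write D carry 1
  E×3+1 = 43 → write B carry 2
  B×3+2 = 35 → write 3 carry 2
  3×3+2 = 11 → write B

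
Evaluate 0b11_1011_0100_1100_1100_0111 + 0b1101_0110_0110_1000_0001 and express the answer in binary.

0b10010001011001101001000

Add column by column in base 2, right to left:
  1+1 = 0 carry 1
  1+0+1 = 0 carry 1
  1+0+1 = 0 carry 1
  0+0+1 = 1
  0+0 = 0
  0+0 = 0
  1+0 = 1
  1+1 = 0 carry 1
  0+0+1 = 1
  0+1 = 1
  1+1 = 0 carry 1
  1+0+1 = 0 carry 1
  0+0+1 = 1
  0+1 = 1
  1+1 = 0 carry 1
  0+0+1 = 1
  1+1 = 0 carry 1
  1+0+1 = 0 carry 1
  0+1+1 = 0 carry 1
  1+1+1 = 1 carry 1
  1+0+1 = 0 carry 1
  1+0+1 = 0 carry 1
  final carry 1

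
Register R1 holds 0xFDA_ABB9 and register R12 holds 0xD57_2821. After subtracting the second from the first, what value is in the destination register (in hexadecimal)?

0x2838398

Subtract column by column in base 16:
  9-1 → 8
  B-2 → 9
  B-8 → 3
  A-2 → 8
  A-7 → 3
  D-5 → 8
  F-D → 2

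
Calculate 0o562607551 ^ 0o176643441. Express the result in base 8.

0o414044110

XOR each oct digit independently (no carries):
  5^1=4, 6^7=1, 2^6=4, 6^6=0, 0^4=4, 7^3=4, 5^4=1, 5^4=1, 1^1=0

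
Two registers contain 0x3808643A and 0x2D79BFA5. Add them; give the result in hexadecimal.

Add column by column in base 16, right to left:
  A+5 = F
  3+A = D
  4+F = 3 carry 1
  6+B+1 = 2 carry 1
  8+9+1 = 2 carry 1
  0+7+1 = 8
  8+D = 5 carry 1
  3+2+1 = 6

0x658223DF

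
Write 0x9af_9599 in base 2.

Expand each hex digit to 4 bits: 9=1001 a=1010 f=1111 9=1001 5=0101 9=1001 9=1001.

0b1001101011111001010110011001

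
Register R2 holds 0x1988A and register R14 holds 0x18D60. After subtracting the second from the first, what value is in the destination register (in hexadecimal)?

0xB2A

Subtract column by column in base 16:
  A-0 → A
  8-6 → 2
  8-D → B (borrow)
  9-8-1 → 0
  1-1 → 0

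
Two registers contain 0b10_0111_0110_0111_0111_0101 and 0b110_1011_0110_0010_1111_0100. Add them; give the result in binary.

0b100100101100101001101001

Add column by column in base 2, right to left:
  1+0 = 1
  0+0 = 0
  1+1 = 0 carry 1
  0+0+1 = 1
  1+1 = 0 carry 1
  1+1+1 = 1 carry 1
  1+1+1 = 1 carry 1
  0+1+1 = 0 carry 1
  1+0+1 = 0 carry 1
  1+1+1 = 1 carry 1
  1+0+1 = 0 carry 1
  0+0+1 = 1
  0+0 = 0
  1+1 = 0 carry 1
  1+1+1 = 1 carry 1
  0+0+1 = 1
  1+1 = 0 carry 1
  1+1+1 = 1 carry 1
  1+0+1 = 0 carry 1
  0+1+1 = 0 carry 1
  0+0+1 = 1
  1+1 = 0 carry 1
  0+1+1 = 0 carry 1
  final carry 1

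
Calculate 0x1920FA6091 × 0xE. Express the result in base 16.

0x15FCDB147EE

Multiply each base-16 digit by 14, carrying:
  1×14 = 14 → write E
  9×14 = 126 → write E carry 7
  0×14+7 = 7 → write 7
  6×14 = 84 → write 4 carry 5
  A×14+5 = 145 → write 1 carry 9
  F×14+9 = 219 → write B carry 13
  0×14+13 = 13 → write D
  2×14 = 28 → write C carry 1
  9×14+1 = 127 → write F carry 7
  1×14+7 = 21 → write 5 carry 1
  remaining carry: 1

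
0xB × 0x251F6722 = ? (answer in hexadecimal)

0x198596E76

Multiply each base-16 digit by 11, carrying:
  2×11 = 22 → write 6 carry 1
  2×11+1 = 23 → write 7 carry 1
  7×11+1 = 78 → write E carry 4
  6×11+4 = 70 → write 6 carry 4
  F×11+4 = 169 → write 9 carry 10
  1×11+10 = 21 → write 5 carry 1
  5×11+1 = 56 → write 8 carry 3
  2×11+3 = 25 → write 9 carry 1
  remaining carry: 1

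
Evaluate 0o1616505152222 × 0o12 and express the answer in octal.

Multiply each base-8 digit by 10, carrying:
  2×10 = 20 → write 4 carry 2
  2×10+2 = 22 → write 6 carry 2
  2×10+2 = 22 → write 6 carry 2
  2×10+2 = 22 → write 6 carry 2
  5×10+2 = 52 → write 4 carry 6
  1×10+6 = 16 → write 0 carry 2
  5×10+2 = 52 → write 4 carry 6
  0×10+6 = 6 → write 6
  5×10 = 50 → write 2 carry 6
  6×10+6 = 66 → write 2 carry 8
  1×10+8 = 18 → write 2 carry 2
  6×10+2 = 62 → write 6 carry 7
  1×10+7 = 17 → write 1 carry 2
  remaining carry: 2

0o21622264046664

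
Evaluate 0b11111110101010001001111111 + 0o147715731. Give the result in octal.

0o546437130

0b11111110101010001001111111 = 0o376521177 in octal.
Add column by column in base 8, right to left:
  7+1 = 0 carry 1
  7+3+1 = 3 carry 1
  1+7+1 = 1 carry 1
  1+5+1 = 7
  2+1 = 3
  5+7 = 4 carry 1
  6+7+1 = 6 carry 1
  7+4+1 = 4 carry 1
  3+1+1 = 5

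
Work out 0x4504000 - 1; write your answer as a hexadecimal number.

The trailing 3 digits are 0, so subtracting 1 borrows through: they become F and the next digit up decrements.

0x4503FFF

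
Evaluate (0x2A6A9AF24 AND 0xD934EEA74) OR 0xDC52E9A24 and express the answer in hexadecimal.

0xDC72EBA24

0x2A6A9AF24 AND 0xD934EEA74 = 0x08208AA24.
Then OR with 0xDC52E9A24.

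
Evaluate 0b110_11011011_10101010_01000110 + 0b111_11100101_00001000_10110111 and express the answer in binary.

Add column by column in base 2, right to left:
  0+1 = 1
  1+1 = 0 carry 1
  1+1+1 = 1 carry 1
  0+0+1 = 1
  0+1 = 1
  0+1 = 1
  1+0 = 1
  0+1 = 1
  0+0 = 0
  1+0 = 1
  0+0 = 0
  1+1 = 0 carry 1
  0+0+1 = 1
  1+0 = 1
  0+0 = 0
  1+0 = 1
  1+1 = 0 carry 1
  1+0+1 = 0 carry 1
  0+1+1 = 0 carry 1
  1+0+1 = 0 carry 1
  1+0+1 = 0 carry 1
  0+1+1 = 0 carry 1
  1+1+1 = 1 carry 1
  1+1+1 = 1 carry 1
  0+1+1 = 0 carry 1
  1+1+1 = 1 carry 1
  1+1+1 = 1 carry 1
  final carry 1

0b1110110000001011001011111101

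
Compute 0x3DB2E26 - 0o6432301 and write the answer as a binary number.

0b11110000001111100101100101

0x3DB2E26 = 0b11110110110010111000100110 in binary.
0o6432301 = 0b110100011010011000001 in binary.
Subtract column by column in base 2:
  0-1 → 1 (borrow)
  1-0-1 → 0
  1-0 → 1
  0-0 → 0
  0-0 → 0
  1-0 → 1
  0-1 → 1 (borrow)
  0-1-1 → 0 (borrow)
  0-0-1 → 1 (borrow)
  1-0-1 → 0
  1-1 → 0
  1-0 → 1
  0-1 → 1 (borrow)
  1-1-1 → 1 (borrow)
  0-0-1 → 1 (borrow)
  0-0-1 → 1 (borrow)
  1-0-1 → 0
  1-1 → 0
  0-0 → 0
  1-1 → 0
  1-1 → 0
  0-0 → 0
  1-0 → 1
  1-0 → 1
  1-0 → 1
  1-0 → 1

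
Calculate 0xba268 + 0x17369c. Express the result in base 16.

Add column by column in base 16, right to left:
  8+c = 4 carry 1
  6+9+1 = 0 carry 1
  2+6+1 = 9
  a+3 = d
  b+7 = 2 carry 1
  0+1+1 = 2

0x22d904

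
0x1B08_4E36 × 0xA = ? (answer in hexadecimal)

Multiply each base-16 digit by 10, carrying:
  6×10 = 60 → write C carry 3
  3×10+3 = 33 → write 1 carry 2
  E×10+2 = 142 → write E carry 8
  4×10+8 = 48 → write 0 carry 3
  8×10+3 = 83 → write 3 carry 5
  0×10+5 = 5 → write 5
  B×10 = 110 → write E carry 6
  1×10+6 = 16 → write 0 carry 1
  remaining carry: 1

0x10E530E1C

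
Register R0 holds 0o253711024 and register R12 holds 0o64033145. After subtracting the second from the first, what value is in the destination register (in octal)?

0o167655657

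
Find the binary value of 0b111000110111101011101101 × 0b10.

0b1110001101111010111011010

Multiply each base-2 digit by 2, carrying:
  1×2 = 2 → write 0 carry 1
  0×2+1 = 1 → write 1
  1×2 = 2 → write 0 carry 1
  1×2+1 = 3 → write 1 carry 1
  0×2+1 = 1 → write 1
  1×2 = 2 → write 0 carry 1
  1×2+1 = 3 → write 1 carry 1
  1×2+1 = 3 → write 1 carry 1
  0×2+1 = 1 → write 1
  1×2 = 2 → write 0 carry 1
  0×2+1 = 1 → write 1
  1×2 = 2 → write 0 carry 1
  1×2+1 = 3 → write 1 carry 1
  1×2+1 = 3 → write 1 carry 1
  1×2+1 = 3 → write 1 carry 1
  0×2+1 = 1 → write 1
  1×2 = 2 → write 0 carry 1
  1×2+1 = 3 → write 1 carry 1
  0×2+1 = 1 → write 1
  0×2 = 0 → write 0
  0×2 = 0 → write 0
  1×2 = 2 → write 0 carry 1
  1×2+1 = 3 → write 1 carry 1
  1×2+1 = 3 → write 1 carry 1
  remaining carry: 1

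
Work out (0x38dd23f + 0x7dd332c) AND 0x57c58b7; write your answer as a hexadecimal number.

0x1680023

Add column by column in base 16, right to left:
  f+c = b carry 1
  3+2+1 = 6
  2+3 = 5
  d+3 = 0 carry 1
  d+d+1 = b carry 1
  8+d+1 = 6 carry 1
  3+7+1 = b
Sum = 0xb6b056b; now AND with 0x57c58b7:
  b&5=1, 6&7=6, b&c=8, 0&5=0, 5&8=0, 6&b=2, b&7=3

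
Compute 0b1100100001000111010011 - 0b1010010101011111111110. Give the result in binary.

0b10001011100111010101

Subtract column by column in base 2:
  1-0 → 1
  1-1 → 0
  0-1 → 1 (borrow)
  0-1-1 → 0 (borrow)
  1-1-1 → 1 (borrow)
  0-1-1 → 0 (borrow)
  1-1-1 → 1 (borrow)
  1-1-1 → 1 (borrow)
  1-1-1 → 1 (borrow)
  0-1-1 → 0 (borrow)
  0-1-1 → 0 (borrow)
  0-0-1 → 1 (borrow)
  1-1-1 → 1 (borrow)
  0-0-1 → 1 (borrow)
  0-1-1 → 0 (borrow)
  0-0-1 → 1 (borrow)
  0-1-1 → 0 (borrow)
  1-0-1 → 0
  0-0 → 0
  0-1 → 1 (borrow)
  1-0-1 → 0
  1-1 → 0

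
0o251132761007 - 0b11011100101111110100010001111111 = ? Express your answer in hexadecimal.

0o251132761007 = 0x5496BE207 in hexadecimal.
0b11011100101111110100010001111111 = 0xDCBF447F in hexadecimal.
Subtract column by column in base 16:
  7-F → 8 (borrow)
  0-7-1 → 8 (borrow)
  2-4-1 → D (borrow)
  E-4-1 → 9
  B-F → C (borrow)
  6-B-1 → A (borrow)
  9-C-1 → C (borrow)
  4-D-1 → 6 (borrow)
  5-0-1 → 4

0x46CAC9D88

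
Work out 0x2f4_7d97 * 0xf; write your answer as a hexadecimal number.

0x2c535bd9

Multiply each base-16 digit by 15, carrying:
  7×15 = 105 → write 9 carry 6
  9×15+6 = 141 → write d carry 8
  d×15+8 = 203 → write b carry 12
  7×15+12 = 117 → write 5 carry 7
  4×15+7 = 67 → write 3 carry 4
  f×15+4 = 229 → write 5 carry 14
  2×15+14 = 44 → write c carry 2
  remaining carry: 2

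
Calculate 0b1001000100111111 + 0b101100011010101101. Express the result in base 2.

0b110101011111101100

Add column by column in base 2, right to left:
  1+1 = 0 carry 1
  1+0+1 = 0 carry 1
  1+1+1 = 1 carry 1
  1+1+1 = 1 carry 1
  1+0+1 = 0 carry 1
  1+1+1 = 1 carry 1
  0+0+1 = 1
  0+1 = 1
  1+0 = 1
  0+1 = 1
  0+1 = 1
  0+0 = 0
  1+0 = 1
  0+0 = 0
  0+1 = 1
  1+1 = 0 carry 1
  0+0+1 = 1
  0+1 = 1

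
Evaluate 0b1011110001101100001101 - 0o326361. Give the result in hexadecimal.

0b1011110001101100001101 = 0x2F1B0D in hexadecimal.
0o326361 = 0x1ACF1 in hexadecimal.
Subtract column by column in base 16:
  D-1 → C
  0-F → 1 (borrow)
  B-C-1 → E (borrow)
  1-A-1 → 6 (borrow)
  F-1-1 → D
  2-0 → 2

0x2D6E1C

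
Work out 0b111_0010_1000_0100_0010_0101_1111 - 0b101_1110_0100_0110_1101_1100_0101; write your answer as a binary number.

Subtract column by column in base 2:
  1-1 → 0
  1-0 → 1
  1-1 → 0
  1-0 → 1
  1-0 → 1
  0-0 → 0
  1-1 → 0
  0-1 → 1 (borrow)
  0-1-1 → 0 (borrow)
  1-0-1 → 0
  0-1 → 1 (borrow)
  0-1-1 → 0 (borrow)
  0-0-1 → 1 (borrow)
  0-1-1 → 0 (borrow)
  1-1-1 → 1 (borrow)
  0-0-1 → 1 (borrow)
  0-0-1 → 1 (borrow)
  0-0-1 → 1 (borrow)
  0-1-1 → 0 (borrow)
  1-0-1 → 0
  0-0 → 0
  1-1 → 0
  0-1 → 1 (borrow)
  0-1-1 → 0 (borrow)
  1-1-1 → 1 (borrow)
  1-0-1 → 0
  1-1 → 0

0b1010000111101010010011010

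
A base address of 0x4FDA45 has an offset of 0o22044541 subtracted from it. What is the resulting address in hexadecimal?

0o22044541 = 0x484961 in hexadecimal.
Subtract column by column in base 16:
  5-1 → 4
  4-6 → E (borrow)
  A-9-1 → 0
  D-4 → 9
  F-8 → 7
  4-4 → 0

0x790E4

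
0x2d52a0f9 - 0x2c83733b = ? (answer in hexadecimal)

0xcf2dbe

Subtract column by column in base 16:
  9-b → e (borrow)
  f-3-1 → b
  0-3 → d (borrow)
  a-7-1 → 2
  2-3 → f (borrow)
  5-8-1 → c (borrow)
  d-c-1 → 0
  2-2 → 0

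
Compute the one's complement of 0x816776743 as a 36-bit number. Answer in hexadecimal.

Each hex digit d becomes F−d:
  8→7, 1→E, 6→9, 7→8, 7→8, 6→9, 7→8, 4→B, 3→C

0x7E98898BC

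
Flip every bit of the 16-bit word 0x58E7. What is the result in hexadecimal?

Each hex digit d becomes F−d:
  5→A, 8→7, E→1, 7→8

0xA718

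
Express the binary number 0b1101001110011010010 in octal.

Group the bits in threes: 001 101 001 110 011 010 010 → 1516322.

0o1516322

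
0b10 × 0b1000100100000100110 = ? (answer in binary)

0b10001001000001001100

Multiply each base-2 digit by 2, carrying:
  0×2 = 0 → write 0
  1×2 = 2 → write 0 carry 1
  1×2+1 = 3 → write 1 carry 1
  0×2+1 = 1 → write 1
  0×2 = 0 → write 0
  1×2 = 2 → write 0 carry 1
  0×2+1 = 1 → write 1
  0×2 = 0 → write 0
  0×2 = 0 → write 0
  0×2 = 0 → write 0
  0×2 = 0 → write 0
  1×2 = 2 → write 0 carry 1
  0×2+1 = 1 → write 1
  0×2 = 0 → write 0
  1×2 = 2 → write 0 carry 1
  0×2+1 = 1 → write 1
  0×2 = 0 → write 0
  0×2 = 0 → write 0
  1×2 = 2 → write 0 carry 1
  remaining carry: 1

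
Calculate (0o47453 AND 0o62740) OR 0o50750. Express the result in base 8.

0o47453 AND 0o62740 = 0o42440.
Then OR with 0o50750.

0o52750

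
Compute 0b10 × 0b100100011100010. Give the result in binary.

Multiply each base-2 digit by 2, carrying:
  0×2 = 0 → write 0
  1×2 = 2 → write 0 carry 1
  0×2+1 = 1 → write 1
  0×2 = 0 → write 0
  0×2 = 0 → write 0
  1×2 = 2 → write 0 carry 1
  1×2+1 = 3 → write 1 carry 1
  1×2+1 = 3 → write 1 carry 1
  0×2+1 = 1 → write 1
  0×2 = 0 → write 0
  0×2 = 0 → write 0
  1×2 = 2 → write 0 carry 1
  0×2+1 = 1 → write 1
  0×2 = 0 → write 0
  1×2 = 2 → write 0 carry 1
  remaining carry: 1

0b1001000111000100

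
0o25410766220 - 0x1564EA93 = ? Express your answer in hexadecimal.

0x96BF01FD

0o25410766220 = 0xAC23EC90 in hexadecimal.
Subtract column by column in base 16:
  0-3 → D (borrow)
  9-9-1 → F (borrow)
  C-A-1 → 1
  E-E → 0
  3-4 → F (borrow)
  2-6-1 → B (borrow)
  C-5-1 → 6
  A-1 → 9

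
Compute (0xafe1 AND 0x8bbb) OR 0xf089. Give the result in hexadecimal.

0xfba9

0xafe1 AND 0x8bbb = 0x8ba1.
Then OR with 0xf089.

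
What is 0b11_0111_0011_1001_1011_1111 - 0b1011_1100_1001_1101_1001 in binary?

Subtract column by column in base 2:
  1-1 → 0
  1-0 → 1
  1-0 → 1
  1-1 → 0
  1-1 → 0
  1-0 → 1
  0-1 → 1 (borrow)
  1-1-1 → 1 (borrow)
  1-1-1 → 1 (borrow)
  0-0-1 → 1 (borrow)
  0-0-1 → 1 (borrow)
  1-1-1 → 1 (borrow)
  1-0-1 → 0
  1-0 → 1
  0-1 → 1 (borrow)
  0-1-1 → 0 (borrow)
  1-1-1 → 1 (borrow)
  1-1-1 → 1 (borrow)
  1-0-1 → 0
  0-1 → 1 (borrow)
  1-0-1 → 0
  1-0 → 1

0b1010110110111111100110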